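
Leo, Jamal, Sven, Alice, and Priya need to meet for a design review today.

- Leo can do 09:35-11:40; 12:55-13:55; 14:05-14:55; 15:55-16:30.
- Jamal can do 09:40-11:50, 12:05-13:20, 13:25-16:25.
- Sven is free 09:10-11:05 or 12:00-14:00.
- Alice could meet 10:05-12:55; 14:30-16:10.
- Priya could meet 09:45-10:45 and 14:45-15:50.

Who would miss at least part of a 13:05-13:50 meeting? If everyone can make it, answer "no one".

Alice, Jamal, Priya

Leo: free for 13:05-13:50. Jamal: not fully free for 13:05-13:50. Sven: free for 13:05-13:50. Alice: not fully free for 13:05-13:50. Priya: not fully free for 13:05-13:50.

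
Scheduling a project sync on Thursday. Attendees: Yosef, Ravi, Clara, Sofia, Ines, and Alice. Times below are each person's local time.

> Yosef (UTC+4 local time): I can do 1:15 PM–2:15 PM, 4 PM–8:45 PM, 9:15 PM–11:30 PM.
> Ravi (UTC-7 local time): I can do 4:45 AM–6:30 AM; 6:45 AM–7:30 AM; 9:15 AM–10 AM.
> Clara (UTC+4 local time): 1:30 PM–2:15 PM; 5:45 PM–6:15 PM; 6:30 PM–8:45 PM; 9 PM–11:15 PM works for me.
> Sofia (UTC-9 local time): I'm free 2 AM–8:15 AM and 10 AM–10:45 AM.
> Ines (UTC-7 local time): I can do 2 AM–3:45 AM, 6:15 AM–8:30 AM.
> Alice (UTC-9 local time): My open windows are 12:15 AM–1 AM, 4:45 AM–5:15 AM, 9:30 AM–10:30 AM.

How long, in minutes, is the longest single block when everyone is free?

30

Yosef in UTC: 09:15-10:15, 12:00-16:45, 17:15-19:30 (subtract 4h to convert from UTC+4).
Ravi in UTC: 11:45-13:30, 13:45-14:30, 16:15-17:00 (add 7h to convert from UTC-7).
Clara in UTC: 09:30-10:15, 13:45-14:15, 14:30-16:45, 17:00-19:15 (subtract 4h to convert from UTC+4).
Sofia in UTC: 11:00-17:15, 19:00-19:45 (add 9h to convert from UTC-9).
Ines in UTC: 09:00-10:45, 13:15-15:30 (add 7h to convert from UTC-7).
Alice in UTC: 09:15-10:00, 13:45-14:15, 18:30-19:30 (add 9h to convert from UTC-9).
Yosef ∩ Ravi: 12:00-13:30, 13:45-14:30, 16:15-16:45.
Yosef ∩ Ravi ∩ Clara: 13:45-14:15, 16:15-16:45.
Yosef ∩ Ravi ∩ Clara ∩ Sofia: 13:45-14:15, 16:15-16:45.
Yosef ∩ Ravi ∩ Clara ∩ Sofia ∩ Ines: 13:45-14:15.
Yosef ∩ Ravi ∩ Clara ∩ Sofia ∩ Ines ∩ Alice: 13:45-14:15.
The longest is 13:45-14:15 at 30 minutes.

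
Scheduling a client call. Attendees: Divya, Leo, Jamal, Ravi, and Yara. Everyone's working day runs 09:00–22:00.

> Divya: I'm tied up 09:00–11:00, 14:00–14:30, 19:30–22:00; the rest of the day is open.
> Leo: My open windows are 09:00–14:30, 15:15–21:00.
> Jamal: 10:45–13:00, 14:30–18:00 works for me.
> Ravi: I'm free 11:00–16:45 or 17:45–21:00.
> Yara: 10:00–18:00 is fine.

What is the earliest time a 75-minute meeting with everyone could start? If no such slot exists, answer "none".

11:00

Divya free: 11:00-14:00, 14:30-19:30 (invert busy blocks within the working day).
Leo free: 09:00-14:30, 15:15-21:00.
Jamal free: 10:45-13:00, 14:30-18:00.
Ravi free: 11:00-16:45, 17:45-21:00.
Yara free: 10:00-18:00.
Divya ∩ Leo: 11:00-14:00, 15:15-19:30.
Divya ∩ Leo ∩ Jamal: 11:00-13:00, 15:15-18:00.
Divya ∩ Leo ∩ Jamal ∩ Ravi: 11:00-13:00, 15:15-16:45, 17:45-18:00.
Divya ∩ Leo ∩ Jamal ∩ Ravi ∩ Yara: 11:00-13:00, 15:15-16:45, 17:45-18:00.
The first common window of at least 75 minutes is 11:00-13:00, so the earliest start is 11:00.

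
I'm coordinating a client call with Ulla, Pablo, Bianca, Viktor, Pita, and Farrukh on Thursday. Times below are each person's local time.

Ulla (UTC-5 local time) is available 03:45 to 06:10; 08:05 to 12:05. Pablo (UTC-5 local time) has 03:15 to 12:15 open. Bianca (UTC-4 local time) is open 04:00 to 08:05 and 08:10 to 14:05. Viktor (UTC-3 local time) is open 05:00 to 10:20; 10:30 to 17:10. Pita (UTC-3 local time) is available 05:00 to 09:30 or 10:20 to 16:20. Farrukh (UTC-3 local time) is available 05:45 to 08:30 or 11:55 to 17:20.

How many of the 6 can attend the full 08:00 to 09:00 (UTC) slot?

3

Ulla in UTC: 08:45-11:10, 13:05-17:05 (add 5h to convert from UTC-5).
Pablo in UTC: 08:15-17:15 (add 5h to convert from UTC-5).
Bianca in UTC: 08:00-12:05, 12:10-18:05 (add 4h to convert from UTC-4).
Viktor in UTC: 08:00-13:20, 13:30-20:10 (add 3h to convert from UTC-3).
Pita in UTC: 08:00-12:30, 13:20-19:20 (add 3h to convert from UTC-3).
Farrukh in UTC: 08:45-11:30, 14:55-20:20 (add 3h to convert from UTC-3).
Bianca, Viktor, and Pita can make the full 08:00-09:00 slot — that's 3.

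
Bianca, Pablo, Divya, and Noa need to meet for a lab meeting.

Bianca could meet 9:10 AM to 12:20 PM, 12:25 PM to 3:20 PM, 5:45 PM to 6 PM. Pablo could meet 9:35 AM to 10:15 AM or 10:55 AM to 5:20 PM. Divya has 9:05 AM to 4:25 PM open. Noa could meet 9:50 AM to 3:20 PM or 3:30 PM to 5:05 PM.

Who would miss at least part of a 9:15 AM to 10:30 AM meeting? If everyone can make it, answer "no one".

Noa, Pablo

Bianca: free for 09:15-10:30. Pablo: not fully free for 09:15-10:30. Divya: free for 09:15-10:30. Noa: not fully free for 09:15-10:30.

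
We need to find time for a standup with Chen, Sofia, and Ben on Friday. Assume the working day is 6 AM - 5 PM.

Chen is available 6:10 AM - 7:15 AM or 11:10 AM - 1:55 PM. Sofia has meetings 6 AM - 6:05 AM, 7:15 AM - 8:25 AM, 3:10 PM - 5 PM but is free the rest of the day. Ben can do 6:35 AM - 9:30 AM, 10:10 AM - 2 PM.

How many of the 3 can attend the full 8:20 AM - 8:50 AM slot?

1

Chen free: 06:10-07:15, 11:10-13:55.
Sofia free: 06:05-07:15, 08:25-15:10 (invert busy blocks within the working day).
Ben free: 06:35-09:30, 10:10-14:00.
Ben can make the full 08:20-08:50 slot — that's 1.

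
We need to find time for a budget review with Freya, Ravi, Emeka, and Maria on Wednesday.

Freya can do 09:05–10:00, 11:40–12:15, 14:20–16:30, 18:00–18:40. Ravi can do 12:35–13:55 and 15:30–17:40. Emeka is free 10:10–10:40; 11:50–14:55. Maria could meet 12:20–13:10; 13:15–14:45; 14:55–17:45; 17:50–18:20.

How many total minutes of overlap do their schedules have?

Freya ∩ Ravi: 15:30-16:30.
Freya ∩ Ravi ∩ Emeka: ∅.
Freya ∩ Ravi ∩ Emeka ∩ Maria: ∅.
There is no time when everyone is free.
There is no common window, so the total is 0 minutes.

0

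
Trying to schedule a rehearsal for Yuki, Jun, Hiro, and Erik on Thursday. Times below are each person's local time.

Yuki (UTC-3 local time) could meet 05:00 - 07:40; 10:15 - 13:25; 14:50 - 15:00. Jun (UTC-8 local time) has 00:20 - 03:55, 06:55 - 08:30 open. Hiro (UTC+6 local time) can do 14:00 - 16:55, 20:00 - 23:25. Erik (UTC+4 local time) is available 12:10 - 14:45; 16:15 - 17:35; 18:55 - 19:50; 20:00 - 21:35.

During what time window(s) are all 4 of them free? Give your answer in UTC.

Yuki in UTC: 08:00-10:40, 13:15-16:25, 17:50-18:00 (add 3h to convert from UTC-3).
Jun in UTC: 08:20-11:55, 14:55-16:30 (add 8h to convert from UTC-8).
Hiro in UTC: 08:00-10:55, 14:00-17:25 (subtract 6h to convert from UTC+6).
Erik in UTC: 08:10-10:45, 12:15-13:35, 14:55-15:50, 16:00-17:35 (subtract 4h to convert from UTC+4).
Yuki ∩ Jun: 08:20-10:40, 14:55-16:25.
Yuki ∩ Jun ∩ Hiro: 08:20-10:40, 14:55-16:25.
Yuki ∩ Jun ∩ Hiro ∩ Erik: 08:20-10:40, 14:55-15:50, 16:00-16:25.
So the common availability across everyone is 08:20-10:40, 14:55-15:50, 16:00-16:25.

08:20-10:40, 14:55-15:50, 16:00-16:25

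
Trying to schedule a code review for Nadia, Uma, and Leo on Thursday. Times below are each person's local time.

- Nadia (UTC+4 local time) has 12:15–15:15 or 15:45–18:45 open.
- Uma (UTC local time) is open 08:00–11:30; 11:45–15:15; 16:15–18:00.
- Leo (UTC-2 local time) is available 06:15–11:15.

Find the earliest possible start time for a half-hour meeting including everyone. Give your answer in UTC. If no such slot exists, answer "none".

Nadia in UTC: 08:15-11:15, 11:45-14:45 (subtract 4h to convert from UTC+4).
Uma in UTC: 08:00-11:30, 11:45-15:15, 16:15-18:00.
Leo in UTC: 08:15-13:15 (add 2h to convert from UTC-2).
Nadia ∩ Uma: 08:15-11:15, 11:45-14:45.
Nadia ∩ Uma ∩ Leo: 08:15-11:15, 11:45-13:15.
So the common availability across everyone is 08:15-11:15, 11:45-13:15.
The first common window of at least 30 minutes is 08:15-11:15, so the earliest start is 08:15.

08:15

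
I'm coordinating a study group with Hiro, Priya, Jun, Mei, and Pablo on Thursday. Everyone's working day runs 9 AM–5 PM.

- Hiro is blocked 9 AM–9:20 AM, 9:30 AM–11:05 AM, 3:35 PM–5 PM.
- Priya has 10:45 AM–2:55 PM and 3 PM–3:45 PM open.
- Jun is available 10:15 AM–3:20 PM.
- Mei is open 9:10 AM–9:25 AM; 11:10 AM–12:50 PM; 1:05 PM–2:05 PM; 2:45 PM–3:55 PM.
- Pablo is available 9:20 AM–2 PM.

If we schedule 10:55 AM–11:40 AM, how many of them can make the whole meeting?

Hiro free: 09:20-09:30, 11:05-15:35 (invert busy blocks within the working day).
Priya free: 10:45-14:55, 15:00-15:45.
Jun free: 10:15-15:20.
Mei free: 09:10-09:25, 11:10-12:50, 13:05-14:05, 14:45-15:55.
Pablo free: 09:20-14:00.
Priya, Jun, and Pablo can make the full 10:55-11:40 slot — that's 3.

3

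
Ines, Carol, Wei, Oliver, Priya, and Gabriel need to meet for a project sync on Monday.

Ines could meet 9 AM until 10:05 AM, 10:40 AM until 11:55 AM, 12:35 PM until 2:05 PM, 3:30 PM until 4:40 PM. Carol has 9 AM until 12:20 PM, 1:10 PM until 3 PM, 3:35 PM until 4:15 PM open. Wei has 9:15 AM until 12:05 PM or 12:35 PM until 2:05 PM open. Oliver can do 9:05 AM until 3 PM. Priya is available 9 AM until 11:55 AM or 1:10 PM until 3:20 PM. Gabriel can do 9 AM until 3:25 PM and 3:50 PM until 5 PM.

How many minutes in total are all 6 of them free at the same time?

180

Ines ∩ Carol: 09:00-10:05, 10:40-11:55, 13:10-14:05, 15:35-16:15.
Ines ∩ Carol ∩ Wei: 09:15-10:05, 10:40-11:55, 13:10-14:05.
Ines ∩ Carol ∩ Wei ∩ Oliver: 09:15-10:05, 10:40-11:55, 13:10-14:05.
Ines ∩ Carol ∩ Wei ∩ Oliver ∩ Priya: 09:15-10:05, 10:40-11:55, 13:10-14:05.
Ines ∩ Carol ∩ Wei ∩ Oliver ∩ Priya ∩ Gabriel: 09:15-10:05, 10:40-11:55, 13:10-14:05.
Summing the common windows: 50 + 75 + 55 = 180 minutes.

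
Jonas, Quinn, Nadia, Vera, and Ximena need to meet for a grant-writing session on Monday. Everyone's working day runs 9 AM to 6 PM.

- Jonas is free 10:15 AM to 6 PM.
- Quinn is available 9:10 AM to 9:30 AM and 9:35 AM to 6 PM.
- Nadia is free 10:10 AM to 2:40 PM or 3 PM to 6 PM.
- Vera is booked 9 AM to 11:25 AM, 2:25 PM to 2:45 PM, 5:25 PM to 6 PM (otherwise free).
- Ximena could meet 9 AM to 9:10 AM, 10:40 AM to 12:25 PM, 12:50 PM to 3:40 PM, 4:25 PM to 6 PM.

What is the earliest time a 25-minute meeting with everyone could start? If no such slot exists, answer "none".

11:25

Jonas free: 10:15-18:00.
Quinn free: 09:10-09:30, 09:35-18:00.
Nadia free: 10:10-14:40, 15:00-18:00.
Vera free: 11:25-14:25, 14:45-17:25 (invert busy blocks within the working day).
Ximena free: 09:00-09:10, 10:40-12:25, 12:50-15:40, 16:25-18:00.
Jonas ∩ Quinn: 10:15-18:00.
Jonas ∩ Quinn ∩ Nadia: 10:15-14:40, 15:00-18:00.
Jonas ∩ Quinn ∩ Nadia ∩ Vera: 11:25-14:25, 15:00-17:25.
Jonas ∩ Quinn ∩ Nadia ∩ Vera ∩ Ximena: 11:25-12:25, 12:50-14:25, 15:00-15:40, 16:25-17:25.
So the common availability across everyone is 11:25-12:25, 12:50-14:25, 15:00-15:40, 16:25-17:25.
The first common window of at least 25 minutes is 11:25-12:25, so the earliest start is 11:25.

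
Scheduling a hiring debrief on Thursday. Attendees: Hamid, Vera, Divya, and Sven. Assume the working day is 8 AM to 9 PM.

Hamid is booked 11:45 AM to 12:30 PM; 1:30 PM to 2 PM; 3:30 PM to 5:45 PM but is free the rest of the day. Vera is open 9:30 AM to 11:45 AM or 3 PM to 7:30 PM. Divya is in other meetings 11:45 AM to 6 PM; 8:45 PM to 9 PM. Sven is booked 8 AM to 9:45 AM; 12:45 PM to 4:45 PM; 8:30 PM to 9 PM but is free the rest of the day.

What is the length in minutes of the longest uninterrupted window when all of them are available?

120

Hamid free: 08:00-11:45, 12:30-13:30, 14:00-15:30, 17:45-21:00 (invert busy blocks within the working day).
Vera free: 09:30-11:45, 15:00-19:30.
Divya free: 08:00-11:45, 18:00-20:45 (invert busy blocks within the working day).
Sven free: 09:45-12:45, 16:45-20:30 (invert busy blocks within the working day).
Hamid ∩ Vera: 09:30-11:45, 15:00-15:30, 17:45-19:30.
Hamid ∩ Vera ∩ Divya: 09:30-11:45, 18:00-19:30.
Hamid ∩ Vera ∩ Divya ∩ Sven: 09:45-11:45, 18:00-19:30.
The longest is 09:45-11:45 at 120 minutes.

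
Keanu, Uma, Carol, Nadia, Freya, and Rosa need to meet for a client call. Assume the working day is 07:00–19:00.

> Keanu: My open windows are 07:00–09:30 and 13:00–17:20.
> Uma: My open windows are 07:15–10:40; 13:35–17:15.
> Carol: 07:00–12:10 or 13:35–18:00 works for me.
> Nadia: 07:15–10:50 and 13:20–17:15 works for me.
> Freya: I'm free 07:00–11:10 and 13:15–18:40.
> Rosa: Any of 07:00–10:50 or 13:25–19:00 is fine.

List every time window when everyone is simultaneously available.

Keanu ∩ Uma: 07:15-09:30, 13:35-17:15.
Keanu ∩ Uma ∩ Carol: 07:15-09:30, 13:35-17:15.
Keanu ∩ Uma ∩ Carol ∩ Nadia: 07:15-09:30, 13:35-17:15.
Keanu ∩ Uma ∩ Carol ∩ Nadia ∩ Freya: 07:15-09:30, 13:35-17:15.
Keanu ∩ Uma ∩ Carol ∩ Nadia ∩ Freya ∩ Rosa: 07:15-09:30, 13:35-17:15.
Those are the intersection windows.

07:15-09:30, 13:35-17:15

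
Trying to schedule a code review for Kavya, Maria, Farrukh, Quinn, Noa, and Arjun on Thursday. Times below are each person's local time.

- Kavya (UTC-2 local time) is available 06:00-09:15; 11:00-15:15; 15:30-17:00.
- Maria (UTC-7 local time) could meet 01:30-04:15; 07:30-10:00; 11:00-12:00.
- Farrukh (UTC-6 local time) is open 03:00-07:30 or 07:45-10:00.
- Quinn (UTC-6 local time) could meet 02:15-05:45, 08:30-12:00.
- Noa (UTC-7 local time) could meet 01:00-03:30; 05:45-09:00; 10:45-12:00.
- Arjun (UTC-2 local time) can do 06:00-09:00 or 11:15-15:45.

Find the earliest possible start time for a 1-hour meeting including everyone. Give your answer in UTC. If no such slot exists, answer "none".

09:00

Kavya in UTC: 08:00-11:15, 13:00-17:15, 17:30-19:00 (add 2h to convert from UTC-2).
Maria in UTC: 08:30-11:15, 14:30-17:00, 18:00-19:00 (add 7h to convert from UTC-7).
Farrukh in UTC: 09:00-13:30, 13:45-16:00 (add 6h to convert from UTC-6).
Quinn in UTC: 08:15-11:45, 14:30-18:00 (add 6h to convert from UTC-6).
Noa in UTC: 08:00-10:30, 12:45-16:00, 17:45-19:00 (add 7h to convert from UTC-7).
Arjun in UTC: 08:00-11:00, 13:15-17:45 (add 2h to convert from UTC-2).
Kavya ∩ Maria: 08:30-11:15, 14:30-17:00, 18:00-19:00.
Kavya ∩ Maria ∩ Farrukh: 09:00-11:15, 14:30-16:00.
Kavya ∩ Maria ∩ Farrukh ∩ Quinn: 09:00-11:15, 14:30-16:00.
Kavya ∩ Maria ∩ Farrukh ∩ Quinn ∩ Noa: 09:00-10:30, 14:30-16:00.
Kavya ∩ Maria ∩ Farrukh ∩ Quinn ∩ Noa ∩ Arjun: 09:00-10:30, 14:30-16:00.
Those are the intersection windows.
The first common window of at least 60 minutes is 09:00-10:30, so the earliest start is 09:00.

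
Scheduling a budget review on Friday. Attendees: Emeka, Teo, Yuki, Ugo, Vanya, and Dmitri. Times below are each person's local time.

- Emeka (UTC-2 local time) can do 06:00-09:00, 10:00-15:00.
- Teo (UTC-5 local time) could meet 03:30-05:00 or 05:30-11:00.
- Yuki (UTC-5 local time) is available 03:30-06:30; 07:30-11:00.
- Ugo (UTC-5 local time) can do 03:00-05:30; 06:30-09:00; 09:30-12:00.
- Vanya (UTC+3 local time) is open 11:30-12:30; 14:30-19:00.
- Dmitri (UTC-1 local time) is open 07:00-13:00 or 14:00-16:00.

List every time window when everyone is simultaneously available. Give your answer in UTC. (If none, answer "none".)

08:30-09:30, 12:30-14:00, 15:00-16:00

Emeka in UTC: 08:00-11:00, 12:00-17:00 (add 2h to convert from UTC-2).
Teo in UTC: 08:30-10:00, 10:30-16:00 (add 5h to convert from UTC-5).
Yuki in UTC: 08:30-11:30, 12:30-16:00 (add 5h to convert from UTC-5).
Ugo in UTC: 08:00-10:30, 11:30-14:00, 14:30-17:00 (add 5h to convert from UTC-5).
Vanya in UTC: 08:30-09:30, 11:30-16:00 (subtract 3h to convert from UTC+3).
Dmitri in UTC: 08:00-14:00, 15:00-17:00 (add 1h to convert from UTC-1).
Emeka ∩ Teo: 08:30-10:00, 10:30-11:00, 12:00-16:00.
Emeka ∩ Teo ∩ Yuki: 08:30-10:00, 10:30-11:00, 12:30-16:00.
Emeka ∩ Teo ∩ Yuki ∩ Ugo: 08:30-10:00, 12:30-14:00, 14:30-16:00.
Emeka ∩ Teo ∩ Yuki ∩ Ugo ∩ Vanya: 08:30-09:30, 12:30-14:00, 14:30-16:00.
Emeka ∩ Teo ∩ Yuki ∩ Ugo ∩ Vanya ∩ Dmitri: 08:30-09:30, 12:30-14:00, 15:00-16:00.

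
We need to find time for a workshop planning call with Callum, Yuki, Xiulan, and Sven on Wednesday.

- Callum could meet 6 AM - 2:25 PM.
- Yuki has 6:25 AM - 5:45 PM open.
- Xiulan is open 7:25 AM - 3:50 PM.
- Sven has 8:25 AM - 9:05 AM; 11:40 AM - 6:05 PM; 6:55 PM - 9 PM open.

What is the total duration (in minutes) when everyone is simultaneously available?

Callum ∩ Yuki: 06:25-14:25.
Callum ∩ Yuki ∩ Xiulan: 07:25-14:25.
Callum ∩ Yuki ∩ Xiulan ∩ Sven: 08:25-09:05, 11:40-14:25.
Summing the common windows: 40 + 165 = 205 minutes.

205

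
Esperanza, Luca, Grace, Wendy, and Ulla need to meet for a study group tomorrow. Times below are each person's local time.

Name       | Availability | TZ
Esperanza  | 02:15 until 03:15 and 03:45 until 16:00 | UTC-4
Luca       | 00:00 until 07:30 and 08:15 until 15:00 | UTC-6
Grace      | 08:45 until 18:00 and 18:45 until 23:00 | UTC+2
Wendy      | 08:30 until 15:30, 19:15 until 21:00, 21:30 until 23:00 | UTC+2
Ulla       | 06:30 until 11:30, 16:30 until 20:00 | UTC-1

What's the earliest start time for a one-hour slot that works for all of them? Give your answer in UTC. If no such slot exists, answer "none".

07:45

Esperanza in UTC: 06:15-07:15, 07:45-20:00 (add 4h to convert from UTC-4).
Luca in UTC: 06:00-13:30, 14:15-21:00 (add 6h to convert from UTC-6).
Grace in UTC: 06:45-16:00, 16:45-21:00 (subtract 2h to convert from UTC+2).
Wendy in UTC: 06:30-13:30, 17:15-19:00, 19:30-21:00 (subtract 2h to convert from UTC+2).
Ulla in UTC: 07:30-12:30, 17:30-21:00 (add 1h to convert from UTC-1).
Esperanza ∩ Luca: 06:15-07:15, 07:45-13:30, 14:15-20:00.
Esperanza ∩ Luca ∩ Grace: 06:45-07:15, 07:45-13:30, 14:15-16:00, 16:45-20:00.
Esperanza ∩ Luca ∩ Grace ∩ Wendy: 06:45-07:15, 07:45-13:30, 17:15-19:00, 19:30-20:00.
Esperanza ∩ Luca ∩ Grace ∩ Wendy ∩ Ulla: 07:45-12:30, 17:30-19:00, 19:30-20:00.
Those are the intersection windows.
The first common window of at least 60 minutes is 07:45-12:30, so the earliest start is 07:45.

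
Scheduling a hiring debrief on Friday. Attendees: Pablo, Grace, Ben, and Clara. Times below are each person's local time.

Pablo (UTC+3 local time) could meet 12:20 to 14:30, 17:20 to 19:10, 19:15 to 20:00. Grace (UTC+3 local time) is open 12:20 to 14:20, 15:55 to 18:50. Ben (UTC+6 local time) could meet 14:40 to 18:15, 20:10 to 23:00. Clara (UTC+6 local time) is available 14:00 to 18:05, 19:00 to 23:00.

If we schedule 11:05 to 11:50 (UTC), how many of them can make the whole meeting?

2

Pablo in UTC: 09:20-11:30, 14:20-16:10, 16:15-17:00 (subtract 3h to convert from UTC+3).
Grace in UTC: 09:20-11:20, 12:55-15:50 (subtract 3h to convert from UTC+3).
Ben in UTC: 08:40-12:15, 14:10-17:00 (subtract 6h to convert from UTC+6).
Clara in UTC: 08:00-12:05, 13:00-17:00 (subtract 6h to convert from UTC+6).
Ben and Clara can make the full 11:05-11:50 slot — that's 2.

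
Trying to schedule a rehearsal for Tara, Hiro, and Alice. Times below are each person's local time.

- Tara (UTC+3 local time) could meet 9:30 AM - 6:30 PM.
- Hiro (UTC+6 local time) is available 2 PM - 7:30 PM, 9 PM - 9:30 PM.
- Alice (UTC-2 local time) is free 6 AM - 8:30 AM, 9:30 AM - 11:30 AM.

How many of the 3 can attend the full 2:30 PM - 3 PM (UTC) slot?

Tara in UTC: 06:30-15:30 (subtract 3h to convert from UTC+3).
Hiro in UTC: 08:00-13:30, 15:00-15:30 (subtract 6h to convert from UTC+6).
Alice in UTC: 08:00-10:30, 11:30-13:30 (add 2h to convert from UTC-2).
Tara can make the full 14:30-15:00 slot — that's 1.

1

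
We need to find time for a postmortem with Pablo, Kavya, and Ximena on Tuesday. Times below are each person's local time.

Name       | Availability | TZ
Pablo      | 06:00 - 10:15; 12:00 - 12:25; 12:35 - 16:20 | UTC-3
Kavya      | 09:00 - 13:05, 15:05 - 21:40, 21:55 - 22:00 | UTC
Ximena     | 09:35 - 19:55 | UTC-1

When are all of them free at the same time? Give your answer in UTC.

Pablo in UTC: 09:00-13:15, 15:00-15:25, 15:35-19:20 (add 3h to convert from UTC-3).
Kavya in UTC: 09:00-13:05, 15:05-21:40, 21:55-22:00.
Ximena in UTC: 10:35-20:55 (add 1h to convert from UTC-1).
Pablo ∩ Kavya: 09:00-13:05, 15:05-15:25, 15:35-19:20.
Pablo ∩ Kavya ∩ Ximena: 10:35-13:05, 15:05-15:25, 15:35-19:20.
So the common availability across everyone is 10:35-13:05, 15:05-15:25, 15:35-19:20.

10:35-13:05, 15:05-15:25, 15:35-19:20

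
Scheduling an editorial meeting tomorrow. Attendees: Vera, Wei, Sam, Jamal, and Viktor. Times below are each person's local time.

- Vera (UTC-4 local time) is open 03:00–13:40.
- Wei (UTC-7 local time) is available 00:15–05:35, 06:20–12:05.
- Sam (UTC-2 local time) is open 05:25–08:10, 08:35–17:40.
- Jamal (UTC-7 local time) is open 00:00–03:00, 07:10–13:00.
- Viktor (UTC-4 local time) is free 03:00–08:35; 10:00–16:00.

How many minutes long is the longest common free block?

210

Vera in UTC: 07:00-17:40 (add 4h to convert from UTC-4).
Wei in UTC: 07:15-12:35, 13:20-19:05 (add 7h to convert from UTC-7).
Sam in UTC: 07:25-10:10, 10:35-19:40 (add 2h to convert from UTC-2).
Jamal in UTC: 07:00-10:00, 14:10-20:00 (add 7h to convert from UTC-7).
Viktor in UTC: 07:00-12:35, 14:00-20:00 (add 4h to convert from UTC-4).
Vera ∩ Wei: 07:15-12:35, 13:20-17:40.
Vera ∩ Wei ∩ Sam: 07:25-10:10, 10:35-12:35, 13:20-17:40.
Vera ∩ Wei ∩ Sam ∩ Jamal: 07:25-10:00, 14:10-17:40.
Vera ∩ Wei ∩ Sam ∩ Jamal ∩ Viktor: 07:25-10:00, 14:10-17:40.
The longest is 14:10-17:40 at 210 minutes.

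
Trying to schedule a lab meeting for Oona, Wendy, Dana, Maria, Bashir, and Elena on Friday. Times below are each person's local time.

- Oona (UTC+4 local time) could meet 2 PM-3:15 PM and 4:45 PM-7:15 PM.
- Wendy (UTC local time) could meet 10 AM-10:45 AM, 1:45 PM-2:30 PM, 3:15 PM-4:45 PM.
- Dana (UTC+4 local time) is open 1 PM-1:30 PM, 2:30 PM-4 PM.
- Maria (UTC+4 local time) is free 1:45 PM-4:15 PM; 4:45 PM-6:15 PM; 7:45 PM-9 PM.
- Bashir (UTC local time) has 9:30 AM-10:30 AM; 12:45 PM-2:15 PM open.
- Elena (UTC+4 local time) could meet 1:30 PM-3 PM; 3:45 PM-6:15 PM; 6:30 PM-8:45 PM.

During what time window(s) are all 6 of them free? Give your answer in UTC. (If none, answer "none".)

none

Oona in UTC: 10:00-11:15, 12:45-15:15 (subtract 4h to convert from UTC+4).
Wendy in UTC: 10:00-10:45, 13:45-14:30, 15:15-16:45.
Dana in UTC: 09:00-09:30, 10:30-12:00 (subtract 4h to convert from UTC+4).
Maria in UTC: 09:45-12:15, 12:45-14:15, 15:45-17:00 (subtract 4h to convert from UTC+4).
Bashir in UTC: 09:30-10:30, 12:45-14:15.
Elena in UTC: 09:30-11:00, 11:45-14:15, 14:30-16:45 (subtract 4h to convert from UTC+4).
Oona ∩ Wendy: 10:00-10:45, 13:45-14:30.
Oona ∩ Wendy ∩ Dana: 10:30-10:45.
Oona ∩ Wendy ∩ Dana ∩ Maria: 10:30-10:45.
Oona ∩ Wendy ∩ Dana ∩ Maria ∩ Bashir: ∅.
Oona ∩ Wendy ∩ Dana ∩ Maria ∩ Bashir ∩ Elena: ∅.
There is no time when everyone is free.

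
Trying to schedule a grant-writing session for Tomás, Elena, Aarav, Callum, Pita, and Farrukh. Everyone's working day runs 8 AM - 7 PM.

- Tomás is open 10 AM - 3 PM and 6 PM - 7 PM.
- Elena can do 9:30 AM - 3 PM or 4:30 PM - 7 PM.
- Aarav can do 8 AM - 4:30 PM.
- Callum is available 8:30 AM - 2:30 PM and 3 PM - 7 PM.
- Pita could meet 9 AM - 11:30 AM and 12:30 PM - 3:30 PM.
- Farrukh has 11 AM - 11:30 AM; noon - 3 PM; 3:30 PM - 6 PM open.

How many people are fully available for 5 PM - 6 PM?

3

Elena, Callum, and Farrukh can make the full 17:00-18:00 slot — that's 3.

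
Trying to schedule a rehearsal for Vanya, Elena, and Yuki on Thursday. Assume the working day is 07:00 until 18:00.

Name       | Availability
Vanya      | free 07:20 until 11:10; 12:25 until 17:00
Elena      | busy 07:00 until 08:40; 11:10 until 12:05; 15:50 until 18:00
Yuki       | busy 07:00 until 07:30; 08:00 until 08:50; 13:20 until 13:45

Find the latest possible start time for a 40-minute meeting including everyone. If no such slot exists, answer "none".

Vanya free: 07:20-11:10, 12:25-17:00.
Elena free: 08:40-11:10, 12:05-15:50 (invert busy blocks within the working day).
Yuki free: 07:30-08:00, 08:50-13:20, 13:45-18:00 (invert busy blocks within the working day).
Vanya ∩ Elena: 08:40-11:10, 12:25-15:50.
Vanya ∩ Elena ∩ Yuki: 08:50-11:10, 12:25-13:20, 13:45-15:50.
The last common window of at least 40 minutes is 13:45-15:50; a 40-minute meeting can start as late as 15:10 and still end by 15:50.

15:10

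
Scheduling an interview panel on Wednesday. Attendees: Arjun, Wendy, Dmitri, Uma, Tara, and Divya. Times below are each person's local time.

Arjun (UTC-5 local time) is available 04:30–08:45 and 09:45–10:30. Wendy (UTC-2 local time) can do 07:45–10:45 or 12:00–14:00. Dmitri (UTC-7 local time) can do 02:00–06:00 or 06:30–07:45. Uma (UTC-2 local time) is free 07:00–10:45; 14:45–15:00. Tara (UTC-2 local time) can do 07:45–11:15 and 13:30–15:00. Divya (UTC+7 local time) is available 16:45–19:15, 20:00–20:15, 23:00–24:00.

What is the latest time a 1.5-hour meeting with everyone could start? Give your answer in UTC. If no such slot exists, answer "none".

Arjun in UTC: 09:30-13:45, 14:45-15:30 (add 5h to convert from UTC-5).
Wendy in UTC: 09:45-12:45, 14:00-16:00 (add 2h to convert from UTC-2).
Dmitri in UTC: 09:00-13:00, 13:30-14:45 (add 7h to convert from UTC-7).
Uma in UTC: 09:00-12:45, 16:45-17:00 (add 2h to convert from UTC-2).
Tara in UTC: 09:45-13:15, 15:30-17:00 (add 2h to convert from UTC-2).
Divya in UTC: 09:45-12:15, 13:00-13:15, 16:00-17:00 (subtract 7h to convert from UTC+7).
Arjun ∩ Wendy: 09:45-12:45, 14:45-15:30.
Arjun ∩ Wendy ∩ Dmitri: 09:45-12:45.
Arjun ∩ Wendy ∩ Dmitri ∩ Uma: 09:45-12:45.
Arjun ∩ Wendy ∩ Dmitri ∩ Uma ∩ Tara: 09:45-12:45.
Arjun ∩ Wendy ∩ Dmitri ∩ Uma ∩ Tara ∩ Divya: 09:45-12:15.
The last common window of at least 90 minutes is 09:45-12:15; a 90-minute meeting can start as late as 10:45 and still end by 12:15.

10:45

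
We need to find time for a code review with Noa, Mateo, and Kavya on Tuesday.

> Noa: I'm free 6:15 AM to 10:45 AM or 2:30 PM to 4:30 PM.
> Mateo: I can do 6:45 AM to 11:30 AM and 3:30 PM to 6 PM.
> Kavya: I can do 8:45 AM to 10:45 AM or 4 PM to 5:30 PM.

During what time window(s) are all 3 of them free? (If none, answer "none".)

Noa ∩ Mateo: 06:45-10:45, 15:30-16:30.
Noa ∩ Mateo ∩ Kavya: 08:45-10:45, 16:00-16:30.
Those are the intersection windows.

08:45-10:45, 16:00-16:30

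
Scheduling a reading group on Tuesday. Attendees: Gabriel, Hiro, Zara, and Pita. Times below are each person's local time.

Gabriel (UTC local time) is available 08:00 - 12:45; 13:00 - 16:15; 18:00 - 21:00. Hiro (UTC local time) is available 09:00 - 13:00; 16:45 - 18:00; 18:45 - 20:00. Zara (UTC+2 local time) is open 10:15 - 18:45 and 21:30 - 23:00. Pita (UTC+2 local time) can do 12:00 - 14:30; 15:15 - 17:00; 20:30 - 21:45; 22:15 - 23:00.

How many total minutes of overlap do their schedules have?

165

Gabriel in UTC: 08:00-12:45, 13:00-16:15, 18:00-21:00.
Hiro in UTC: 09:00-13:00, 16:45-18:00, 18:45-20:00.
Zara in UTC: 08:15-16:45, 19:30-21:00 (subtract 2h to convert from UTC+2).
Pita in UTC: 10:00-12:30, 13:15-15:00, 18:30-19:45, 20:15-21:00 (subtract 2h to convert from UTC+2).
Gabriel ∩ Hiro: 09:00-12:45, 18:45-20:00.
Gabriel ∩ Hiro ∩ Zara: 09:00-12:45, 19:30-20:00.
Gabriel ∩ Hiro ∩ Zara ∩ Pita: 10:00-12:30, 19:30-19:45.
Those are the intersection windows.
Summing the common windows: 150 + 15 = 165 minutes.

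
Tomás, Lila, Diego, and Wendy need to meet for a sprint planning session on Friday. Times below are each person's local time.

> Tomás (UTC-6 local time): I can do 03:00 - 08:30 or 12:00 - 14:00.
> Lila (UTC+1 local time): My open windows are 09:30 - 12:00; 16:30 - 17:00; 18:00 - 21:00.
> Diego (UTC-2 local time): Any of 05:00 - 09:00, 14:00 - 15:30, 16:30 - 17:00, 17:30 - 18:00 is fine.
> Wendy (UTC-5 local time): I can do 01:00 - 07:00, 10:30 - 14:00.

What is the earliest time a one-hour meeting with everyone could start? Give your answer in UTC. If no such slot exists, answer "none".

09:00

Tomás in UTC: 09:00-14:30, 18:00-20:00 (add 6h to convert from UTC-6).
Lila in UTC: 08:30-11:00, 15:30-16:00, 17:00-20:00 (subtract 1h to convert from UTC+1).
Diego in UTC: 07:00-11:00, 16:00-17:30, 18:30-19:00, 19:30-20:00 (add 2h to convert from UTC-2).
Wendy in UTC: 06:00-12:00, 15:30-19:00 (add 5h to convert from UTC-5).
Tomás ∩ Lila: 09:00-11:00, 18:00-20:00.
Tomás ∩ Lila ∩ Diego: 09:00-11:00, 18:30-19:00, 19:30-20:00.
Tomás ∩ Lila ∩ Diego ∩ Wendy: 09:00-11:00, 18:30-19:00.
Those are the intersection windows.
The first common window of at least 60 minutes is 09:00-11:00, so the earliest start is 09:00.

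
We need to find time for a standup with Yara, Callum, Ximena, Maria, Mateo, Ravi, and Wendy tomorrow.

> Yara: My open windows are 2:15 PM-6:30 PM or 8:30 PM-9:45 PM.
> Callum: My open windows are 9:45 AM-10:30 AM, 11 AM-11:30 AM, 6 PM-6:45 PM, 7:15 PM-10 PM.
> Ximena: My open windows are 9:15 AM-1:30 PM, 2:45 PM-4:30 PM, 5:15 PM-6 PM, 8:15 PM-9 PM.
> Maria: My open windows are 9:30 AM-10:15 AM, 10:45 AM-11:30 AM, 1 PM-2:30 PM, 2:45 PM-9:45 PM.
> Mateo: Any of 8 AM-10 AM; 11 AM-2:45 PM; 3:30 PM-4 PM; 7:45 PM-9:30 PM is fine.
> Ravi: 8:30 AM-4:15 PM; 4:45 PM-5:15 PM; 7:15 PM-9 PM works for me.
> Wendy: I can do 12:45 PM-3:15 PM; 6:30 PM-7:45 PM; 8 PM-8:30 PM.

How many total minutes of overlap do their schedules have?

Yara ∩ Callum: 18:00-18:30, 20:30-21:45.
Yara ∩ Callum ∩ Ximena: 20:30-21:00.
Yara ∩ Callum ∩ Ximena ∩ Maria: 20:30-21:00.
Yara ∩ Callum ∩ Ximena ∩ Maria ∩ Mateo: 20:30-21:00.
Yara ∩ Callum ∩ Ximena ∩ Maria ∩ Mateo ∩ Ravi: 20:30-21:00.
Yara ∩ Callum ∩ Ximena ∩ Maria ∩ Mateo ∩ Ravi ∩ Wendy: ∅.
There is no time when everyone is free.
There is no common window, so the total is 0 minutes.

0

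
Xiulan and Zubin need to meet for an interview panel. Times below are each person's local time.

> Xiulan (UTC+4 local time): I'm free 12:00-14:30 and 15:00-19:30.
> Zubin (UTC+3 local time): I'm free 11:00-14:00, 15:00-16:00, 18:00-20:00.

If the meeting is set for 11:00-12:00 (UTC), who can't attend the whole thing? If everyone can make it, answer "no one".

Xiulan in UTC: 08:00-10:30, 11:00-15:30 (subtract 4h to convert from UTC+4).
Zubin in UTC: 08:00-11:00, 12:00-13:00, 15:00-17:00 (subtract 3h to convert from UTC+3).
Xiulan: free for 11:00-12:00. Zubin: not fully free for 11:00-12:00.

Zubin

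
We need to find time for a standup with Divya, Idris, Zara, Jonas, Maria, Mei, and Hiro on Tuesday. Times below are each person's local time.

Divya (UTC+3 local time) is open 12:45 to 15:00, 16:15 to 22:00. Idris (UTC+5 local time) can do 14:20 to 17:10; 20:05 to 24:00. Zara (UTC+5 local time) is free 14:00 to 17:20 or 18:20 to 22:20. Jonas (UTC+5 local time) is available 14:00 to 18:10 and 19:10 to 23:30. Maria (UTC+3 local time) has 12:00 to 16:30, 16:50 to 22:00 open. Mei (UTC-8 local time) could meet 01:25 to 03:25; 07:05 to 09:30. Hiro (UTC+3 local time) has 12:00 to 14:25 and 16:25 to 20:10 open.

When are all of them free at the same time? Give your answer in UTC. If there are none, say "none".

09:45-11:25, 15:05-17:10

Divya in UTC: 09:45-12:00, 13:15-19:00 (subtract 3h to convert from UTC+3).
Idris in UTC: 09:20-12:10, 15:05-19:00 (subtract 5h to convert from UTC+5).
Zara in UTC: 09:00-12:20, 13:20-17:20 (subtract 5h to convert from UTC+5).
Jonas in UTC: 09:00-13:10, 14:10-18:30 (subtract 5h to convert from UTC+5).
Maria in UTC: 09:00-13:30, 13:50-19:00 (subtract 3h to convert from UTC+3).
Mei in UTC: 09:25-11:25, 15:05-17:30 (add 8h to convert from UTC-8).
Hiro in UTC: 09:00-11:25, 13:25-17:10 (subtract 3h to convert from UTC+3).
Divya ∩ Idris: 09:45-12:00, 15:05-19:00.
Divya ∩ Idris ∩ Zara: 09:45-12:00, 15:05-17:20.
Divya ∩ Idris ∩ Zara ∩ Jonas: 09:45-12:00, 15:05-17:20.
Divya ∩ Idris ∩ Zara ∩ Jonas ∩ Maria: 09:45-12:00, 15:05-17:20.
Divya ∩ Idris ∩ Zara ∩ Jonas ∩ Maria ∩ Mei: 09:45-11:25, 15:05-17:20.
Divya ∩ Idris ∩ Zara ∩ Jonas ∩ Maria ∩ Mei ∩ Hiro: 09:45-11:25, 15:05-17:10.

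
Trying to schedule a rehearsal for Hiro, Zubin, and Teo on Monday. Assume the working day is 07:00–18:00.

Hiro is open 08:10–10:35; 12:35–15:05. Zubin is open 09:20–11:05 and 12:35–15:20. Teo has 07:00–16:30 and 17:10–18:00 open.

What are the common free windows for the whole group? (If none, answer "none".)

09:20-10:35, 12:35-15:05

Hiro ∩ Zubin: 09:20-10:35, 12:35-15:05.
Hiro ∩ Zubin ∩ Teo: 09:20-10:35, 12:35-15:05.
Those are the intersection windows.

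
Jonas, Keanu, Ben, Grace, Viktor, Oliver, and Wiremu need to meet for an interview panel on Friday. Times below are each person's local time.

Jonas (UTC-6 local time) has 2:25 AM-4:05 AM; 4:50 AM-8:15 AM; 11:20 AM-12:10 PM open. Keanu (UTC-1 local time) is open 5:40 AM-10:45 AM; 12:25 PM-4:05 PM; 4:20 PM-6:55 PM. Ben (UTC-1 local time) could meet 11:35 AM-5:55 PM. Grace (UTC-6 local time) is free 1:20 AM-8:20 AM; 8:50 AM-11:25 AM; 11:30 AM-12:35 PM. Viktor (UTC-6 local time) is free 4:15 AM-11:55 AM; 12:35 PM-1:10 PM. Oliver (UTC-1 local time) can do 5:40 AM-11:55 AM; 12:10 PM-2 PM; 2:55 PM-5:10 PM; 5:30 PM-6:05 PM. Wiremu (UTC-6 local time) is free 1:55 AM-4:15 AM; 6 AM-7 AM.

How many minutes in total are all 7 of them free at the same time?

0

Jonas in UTC: 08:25-10:05, 10:50-14:15, 17:20-18:10 (add 6h to convert from UTC-6).
Keanu in UTC: 06:40-11:45, 13:25-17:05, 17:20-19:55 (add 1h to convert from UTC-1).
Ben in UTC: 12:35-18:55 (add 1h to convert from UTC-1).
Grace in UTC: 07:20-14:20, 14:50-17:25, 17:30-18:35 (add 6h to convert from UTC-6).
Viktor in UTC: 10:15-17:55, 18:35-19:10 (add 6h to convert from UTC-6).
Oliver in UTC: 06:40-12:55, 13:10-15:00, 15:55-18:10, 18:30-19:05 (add 1h to convert from UTC-1).
Wiremu in UTC: 07:55-10:15, 12:00-13:00 (add 6h to convert from UTC-6).
Jonas ∩ Keanu: 08:25-10:05, 10:50-11:45, 13:25-14:15, 17:20-18:10.
Jonas ∩ Keanu ∩ Ben: 13:25-14:15, 17:20-18:10.
Jonas ∩ Keanu ∩ Ben ∩ Grace: 13:25-14:15, 17:20-17:25, 17:30-18:10.
Jonas ∩ Keanu ∩ Ben ∩ Grace ∩ Viktor: 13:25-14:15, 17:20-17:25, 17:30-17:55.
Jonas ∩ Keanu ∩ Ben ∩ Grace ∩ Viktor ∩ Oliver: 13:25-14:15, 17:20-17:25, 17:30-17:55.
Jonas ∩ Keanu ∩ Ben ∩ Grace ∩ Viktor ∩ Oliver ∩ Wiremu: ∅.
There is no time when everyone is free.
There is no common window, so the total is 0 minutes.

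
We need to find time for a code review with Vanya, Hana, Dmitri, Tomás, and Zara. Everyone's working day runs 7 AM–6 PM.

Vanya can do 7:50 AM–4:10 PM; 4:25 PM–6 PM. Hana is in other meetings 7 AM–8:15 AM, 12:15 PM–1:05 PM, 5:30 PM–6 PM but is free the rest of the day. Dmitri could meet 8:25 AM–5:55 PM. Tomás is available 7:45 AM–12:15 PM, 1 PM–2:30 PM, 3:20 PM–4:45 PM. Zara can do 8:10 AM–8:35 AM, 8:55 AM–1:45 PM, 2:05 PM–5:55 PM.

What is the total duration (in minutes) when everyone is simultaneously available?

345

Vanya free: 07:50-16:10, 16:25-18:00.
Hana free: 08:15-12:15, 13:05-17:30 (invert busy blocks within the working day).
Dmitri free: 08:25-17:55.
Tomás free: 07:45-12:15, 13:00-14:30, 15:20-16:45.
Zara free: 08:10-08:35, 08:55-13:45, 14:05-17:55.
Vanya ∩ Hana: 08:15-12:15, 13:05-16:10, 16:25-17:30.
Vanya ∩ Hana ∩ Dmitri: 08:25-12:15, 13:05-16:10, 16:25-17:30.
Vanya ∩ Hana ∩ Dmitri ∩ Tomás: 08:25-12:15, 13:05-14:30, 15:20-16:10, 16:25-16:45.
Vanya ∩ Hana ∩ Dmitri ∩ Tomás ∩ Zara: 08:25-08:35, 08:55-12:15, 13:05-13:45, 14:05-14:30, 15:20-16:10, 16:25-16:45.
Summing the common windows: 10 + 200 + 40 + 25 + 50 + 20 = 345 minutes.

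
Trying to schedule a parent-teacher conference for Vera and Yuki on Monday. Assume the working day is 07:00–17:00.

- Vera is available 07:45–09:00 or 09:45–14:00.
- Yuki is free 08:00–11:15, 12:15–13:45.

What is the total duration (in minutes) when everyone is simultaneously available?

Vera ∩ Yuki: 08:00-09:00, 09:45-11:15, 12:15-13:45.
So the common availability across everyone is 08:00-09:00, 09:45-11:15, 12:15-13:45.
Summing the common windows: 60 + 90 + 90 = 240 minutes.

240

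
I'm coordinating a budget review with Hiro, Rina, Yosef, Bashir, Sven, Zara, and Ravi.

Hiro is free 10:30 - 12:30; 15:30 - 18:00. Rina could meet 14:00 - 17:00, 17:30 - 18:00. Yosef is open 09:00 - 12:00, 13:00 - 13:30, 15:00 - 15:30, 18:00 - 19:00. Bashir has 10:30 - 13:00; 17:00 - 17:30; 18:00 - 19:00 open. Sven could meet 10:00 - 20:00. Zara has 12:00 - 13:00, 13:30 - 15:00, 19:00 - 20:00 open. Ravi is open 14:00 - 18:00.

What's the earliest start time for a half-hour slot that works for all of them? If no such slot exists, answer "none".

none

Hiro ∩ Rina: 15:30-17:00, 17:30-18:00.
Hiro ∩ Rina ∩ Yosef: ∅.
Hiro ∩ Rina ∩ Yosef ∩ Bashir: ∅.
Hiro ∩ Rina ∩ Yosef ∩ Bashir ∩ Sven: ∅.
Hiro ∩ Rina ∩ Yosef ∩ Bashir ∩ Sven ∩ Zara: ∅.
Hiro ∩ Rina ∩ Yosef ∩ Bashir ∩ Sven ∩ Zara ∩ Ravi: ∅.
There is no time when everyone is free.
No common window is at least 30 minutes long.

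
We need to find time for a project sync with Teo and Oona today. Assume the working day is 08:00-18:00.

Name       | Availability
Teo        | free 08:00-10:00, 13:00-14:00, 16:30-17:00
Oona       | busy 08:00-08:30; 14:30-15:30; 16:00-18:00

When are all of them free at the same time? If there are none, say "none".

Teo free: 08:00-10:00, 13:00-14:00, 16:30-17:00.
Oona free: 08:30-14:30, 15:30-16:00 (invert busy blocks within the working day).
Teo ∩ Oona: 08:30-10:00, 13:00-14:00.

08:30-10:00, 13:00-14:00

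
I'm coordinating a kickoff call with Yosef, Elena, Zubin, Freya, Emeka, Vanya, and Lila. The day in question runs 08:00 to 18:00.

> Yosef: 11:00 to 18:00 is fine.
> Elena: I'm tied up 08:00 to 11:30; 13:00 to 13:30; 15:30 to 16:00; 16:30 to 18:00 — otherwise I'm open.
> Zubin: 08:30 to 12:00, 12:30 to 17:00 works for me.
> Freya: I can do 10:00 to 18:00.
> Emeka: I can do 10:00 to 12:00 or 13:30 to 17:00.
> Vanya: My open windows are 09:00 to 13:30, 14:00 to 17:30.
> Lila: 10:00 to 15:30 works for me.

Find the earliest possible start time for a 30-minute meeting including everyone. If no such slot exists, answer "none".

11:30

Yosef free: 11:00-18:00.
Elena free: 11:30-13:00, 13:30-15:30, 16:00-16:30 (invert busy blocks within the working day).
Zubin free: 08:30-12:00, 12:30-17:00.
Freya free: 10:00-18:00.
Emeka free: 10:00-12:00, 13:30-17:00.
Vanya free: 09:00-13:30, 14:00-17:30.
Lila free: 10:00-15:30.
Yosef ∩ Elena: 11:30-13:00, 13:30-15:30, 16:00-16:30.
Yosef ∩ Elena ∩ Zubin: 11:30-12:00, 12:30-13:00, 13:30-15:30, 16:00-16:30.
Yosef ∩ Elena ∩ Zubin ∩ Freya: 11:30-12:00, 12:30-13:00, 13:30-15:30, 16:00-16:30.
Yosef ∩ Elena ∩ Zubin ∩ Freya ∩ Emeka: 11:30-12:00, 13:30-15:30, 16:00-16:30.
Yosef ∩ Elena ∩ Zubin ∩ Freya ∩ Emeka ∩ Vanya: 11:30-12:00, 14:00-15:30, 16:00-16:30.
Yosef ∩ Elena ∩ Zubin ∩ Freya ∩ Emeka ∩ Vanya ∩ Lila: 11:30-12:00, 14:00-15:30.
The first common window of at least 30 minutes is 11:30-12:00, so the earliest start is 11:30.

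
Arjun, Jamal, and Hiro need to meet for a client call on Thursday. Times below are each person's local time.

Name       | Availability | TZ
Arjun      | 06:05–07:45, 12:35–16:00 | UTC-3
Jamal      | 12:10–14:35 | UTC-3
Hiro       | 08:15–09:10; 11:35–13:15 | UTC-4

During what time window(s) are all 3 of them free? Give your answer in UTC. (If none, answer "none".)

15:35-17:15

Arjun in UTC: 09:05-10:45, 15:35-19:00 (add 3h to convert from UTC-3).
Jamal in UTC: 15:10-17:35 (add 3h to convert from UTC-3).
Hiro in UTC: 12:15-13:10, 15:35-17:15 (add 4h to convert from UTC-4).
Arjun ∩ Jamal: 15:35-17:35.
Arjun ∩ Jamal ∩ Hiro: 15:35-17:15.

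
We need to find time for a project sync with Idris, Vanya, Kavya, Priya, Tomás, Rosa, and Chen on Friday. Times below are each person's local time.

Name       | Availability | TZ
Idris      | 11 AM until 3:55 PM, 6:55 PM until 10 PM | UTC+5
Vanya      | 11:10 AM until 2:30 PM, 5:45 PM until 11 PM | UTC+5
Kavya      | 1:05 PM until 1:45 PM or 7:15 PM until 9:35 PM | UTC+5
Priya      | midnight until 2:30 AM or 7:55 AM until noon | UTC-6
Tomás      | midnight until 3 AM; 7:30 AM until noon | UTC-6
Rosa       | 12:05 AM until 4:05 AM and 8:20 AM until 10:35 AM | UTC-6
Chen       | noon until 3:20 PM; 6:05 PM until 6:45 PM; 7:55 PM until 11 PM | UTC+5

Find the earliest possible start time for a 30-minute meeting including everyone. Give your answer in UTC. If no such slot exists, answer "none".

Idris in UTC: 06:00-10:55, 13:55-17:00 (subtract 5h to convert from UTC+5).
Vanya in UTC: 06:10-09:30, 12:45-18:00 (subtract 5h to convert from UTC+5).
Kavya in UTC: 08:05-08:45, 14:15-16:35 (subtract 5h to convert from UTC+5).
Priya in UTC: 06:00-08:30, 13:55-18:00 (add 6h to convert from UTC-6).
Tomás in UTC: 06:00-09:00, 13:30-18:00 (add 6h to convert from UTC-6).
Rosa in UTC: 06:05-10:05, 14:20-16:35 (add 6h to convert from UTC-6).
Chen in UTC: 07:00-10:20, 13:05-13:45, 14:55-18:00 (subtract 5h to convert from UTC+5).
Idris ∩ Vanya: 06:10-09:30, 13:55-17:00.
Idris ∩ Vanya ∩ Kavya: 08:05-08:45, 14:15-16:35.
Idris ∩ Vanya ∩ Kavya ∩ Priya: 08:05-08:30, 14:15-16:35.
Idris ∩ Vanya ∩ Kavya ∩ Priya ∩ Tomás: 08:05-08:30, 14:15-16:35.
Idris ∩ Vanya ∩ Kavya ∩ Priya ∩ Tomás ∩ Rosa: 08:05-08:30, 14:20-16:35.
Idris ∩ Vanya ∩ Kavya ∩ Priya ∩ Tomás ∩ Rosa ∩ Chen: 08:05-08:30, 14:55-16:35.
The first common window of at least 30 minutes is 14:55-16:35, so the earliest start is 14:55.

14:55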